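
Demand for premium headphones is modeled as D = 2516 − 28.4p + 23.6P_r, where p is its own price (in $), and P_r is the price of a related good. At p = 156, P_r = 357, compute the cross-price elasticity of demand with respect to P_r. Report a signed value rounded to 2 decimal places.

At the given values, D = 2516 − 28.4(156) + 23.6(357) = 6510.8.
∂D/∂P_r = 23.6.
E = (23.6) × (357/6510.8) = 1.2940…

1.29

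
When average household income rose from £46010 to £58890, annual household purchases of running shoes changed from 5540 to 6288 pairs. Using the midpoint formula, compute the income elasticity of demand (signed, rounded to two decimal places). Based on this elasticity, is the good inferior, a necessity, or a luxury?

0.52; necessity

%ΔQ = (6288 − 5540)/[( 5540 + 6288)/2] = 748/5914 = 0.126479…
%ΔIncome = (58890 − 46010)/[( 46010 + 58890)/2] = 12880/52450 = 0.245567…
E_income = (748/5914) / (12880/52450) = 0.5150…
0 < E_income < 1 ⇒ normal good, necessity.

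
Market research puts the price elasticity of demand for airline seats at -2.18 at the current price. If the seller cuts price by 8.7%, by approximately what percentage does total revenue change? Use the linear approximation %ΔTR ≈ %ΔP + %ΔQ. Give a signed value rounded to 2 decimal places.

+10.27%

%ΔQ ≈ Ed × %ΔP = (-2.18) × (-8.7%) = +18.9660%
%ΔTR ≈ %ΔP + %ΔQ = (-8.7%) + (+18.9660%) = +10.2660%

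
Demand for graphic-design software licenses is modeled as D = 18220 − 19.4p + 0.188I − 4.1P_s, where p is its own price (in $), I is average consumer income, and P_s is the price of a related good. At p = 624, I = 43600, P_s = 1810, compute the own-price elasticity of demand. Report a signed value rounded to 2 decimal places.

At the given values, D = 18220 − 19.4(624) + 0.188(43600) − 4.1(1810) = 6890.2.
∂D/∂p = −19.4.
E = (-19.4) × (624/6890.2) = -1.7569…

-1.76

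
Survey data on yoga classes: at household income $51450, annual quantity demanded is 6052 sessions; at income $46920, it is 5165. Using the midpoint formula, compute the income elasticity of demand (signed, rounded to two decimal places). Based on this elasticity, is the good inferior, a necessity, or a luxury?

1.72; luxury

%ΔQ = (5165 − 6052)/[( 6052 + 5165)/2] = -887/5608.5 = -0.158152…
%ΔIncome = (46920 − 51450)/[( 51450 + 46920)/2] = -4530/49185 = -0.092101…
E_income = (-887/5608.5) / (-4530/49185) = 1.7171…
E_income > 1 ⇒ normal good, luxury.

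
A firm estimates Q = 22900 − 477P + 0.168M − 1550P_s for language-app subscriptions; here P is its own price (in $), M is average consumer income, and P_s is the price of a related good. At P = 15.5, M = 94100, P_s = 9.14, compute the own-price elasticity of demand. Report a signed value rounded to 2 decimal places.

-0.43

At the given values, Q = 22900 − 477(15.5) + 0.168(94100) − 1550(9.14) = 17148.3.
∂Q/∂P = −477.
E = (-477) × (15.5/17148.3) = -0.4311…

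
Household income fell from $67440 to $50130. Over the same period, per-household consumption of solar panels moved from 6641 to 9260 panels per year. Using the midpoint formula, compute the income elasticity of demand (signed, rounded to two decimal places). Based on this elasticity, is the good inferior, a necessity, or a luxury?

-1.12; inferior

%ΔQ = (9260 − 6641)/[( 6641 + 9260)/2] = 2619/7950.5 = 0.329413…
%ΔIncome = (50130 − 67440)/[( 67440 + 50130)/2] = -17310/58785 = -0.294462…
E_income = (2619/7950.5) / (-17310/58785) = -1.1186…
E_income < 0 ⇒ inferior good.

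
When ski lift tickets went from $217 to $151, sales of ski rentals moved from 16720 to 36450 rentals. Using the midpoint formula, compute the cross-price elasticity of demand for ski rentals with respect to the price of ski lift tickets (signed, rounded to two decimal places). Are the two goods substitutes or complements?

%ΔQ_{ski rentals} = (36450 − 16720)/avg = 19730/26585 = 0.742147…
%ΔP_{ski lift tickets} = (151 − 217)/avg = -66/184 = -0.358695…
E_cross = (19730/26585) / (-66/184) = -2.0690…
E_cross < 0 ⇒ the goods are complements.

-2.07; complements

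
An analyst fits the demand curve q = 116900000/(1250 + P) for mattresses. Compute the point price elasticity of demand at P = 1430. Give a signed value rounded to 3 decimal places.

-0.534

dq/dP = −116900000/(1250 + P)² = -16.2759. At P = 1430, q = 43619.4.
Ed = (dq/dP)·(P/q) = (-16.2759) × (1430/43619.4) = -0.53358…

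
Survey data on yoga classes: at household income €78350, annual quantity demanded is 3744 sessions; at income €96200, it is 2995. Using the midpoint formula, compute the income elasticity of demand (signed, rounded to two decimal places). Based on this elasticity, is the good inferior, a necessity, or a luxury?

-1.09; inferior

%ΔQ = (2995 − 3744)/[( 3744 + 2995)/2] = -749/3369.5 = -0.222288…
%ΔIncome = (96200 − 78350)/[( 78350 + 96200)/2] = 17850/87275 = 0.204525…
E_income = (-749/3369.5) / (17850/87275) = -1.0868…
E_income < 0 ⇒ inferior good.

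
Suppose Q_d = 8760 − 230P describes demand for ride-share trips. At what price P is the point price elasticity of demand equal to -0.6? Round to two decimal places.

Ed = −230P/(8760 − 230P). Set this equal to -0.6:
230P = 0.6·(8760 − 230P) ⇒ 230P(1 + 0.6) = 0.6·8760
P = 0.6·8760 / (230·1.6) = 14.2826…

14.28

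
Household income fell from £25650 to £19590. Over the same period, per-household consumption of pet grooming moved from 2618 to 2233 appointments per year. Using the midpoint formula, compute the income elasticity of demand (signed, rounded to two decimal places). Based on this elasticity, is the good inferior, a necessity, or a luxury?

%ΔQ = (2233 − 2618)/[( 2618 + 2233)/2] = -385/2425.5 = -0.158730…
%ΔIncome = (19590 − 25650)/[( 25650 + 19590)/2] = -6060/22620 = -0.267904…
E_income = (-385/2425.5) / (-6060/22620) = 0.5924…
0 < E_income < 1 ⇒ normal good, necessity.

0.59; necessity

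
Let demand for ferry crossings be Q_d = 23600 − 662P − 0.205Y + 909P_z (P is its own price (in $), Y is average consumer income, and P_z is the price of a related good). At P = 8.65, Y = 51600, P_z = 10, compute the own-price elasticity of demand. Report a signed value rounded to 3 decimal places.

-0.349

At the given values, Q_d = 23600 − 662(8.65) − 0.205(51600) + 909(10) = 16385.7.
∂Q_d/∂P = −662.
E = (-662) × (8.65/16385.7) = -0.34946…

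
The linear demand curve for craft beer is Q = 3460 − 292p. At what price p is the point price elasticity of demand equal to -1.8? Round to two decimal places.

7.62

Ed = −292p/(3460 − 292p). Set this equal to -1.8:
292p = 1.8·(3460 − 292p) ⇒ 292p(1 + 1.8) = 1.8·3460
p = 1.8·3460 / (292·2.8) = 7.6174…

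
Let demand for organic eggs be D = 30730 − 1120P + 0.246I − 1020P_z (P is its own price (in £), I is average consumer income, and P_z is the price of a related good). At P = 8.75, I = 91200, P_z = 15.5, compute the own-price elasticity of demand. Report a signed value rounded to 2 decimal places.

-0.36

At the given values, D = 30730 − 1120(8.75) + 0.246(91200) − 1020(15.5) = 27555.2.
∂D/∂P = −1120.
E = (-1120) × (8.75/27555.2) = -0.3556…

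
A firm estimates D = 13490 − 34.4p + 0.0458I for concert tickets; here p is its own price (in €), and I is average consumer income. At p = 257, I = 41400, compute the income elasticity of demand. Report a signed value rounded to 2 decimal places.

At the given values, D = 13490 − 34.4(257) + 0.0458(41400) = 6545.32.
∂D/∂I = 0.0458.
E = (0.0458) × (41400/6545.32) = 0.2896…

0.29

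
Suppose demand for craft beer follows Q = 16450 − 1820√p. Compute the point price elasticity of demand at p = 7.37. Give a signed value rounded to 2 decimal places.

dQ/dp = −1820/(2√p) = -335.203. At p = 7.37, Q = 11509.1.
Ed = (dQ/dp)·(p/Q) = (-335.203) × (7.37/11509.1) = -0.2146…

-0.21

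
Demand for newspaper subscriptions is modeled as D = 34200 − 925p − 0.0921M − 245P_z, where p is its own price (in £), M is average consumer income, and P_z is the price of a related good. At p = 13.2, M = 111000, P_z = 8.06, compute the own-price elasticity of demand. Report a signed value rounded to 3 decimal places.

At the given values, D = 34200 − 925(13.2) − 0.0921(111000) − 245(8.06) = 9792.2.
∂D/∂p = −925.
E = (-925) × (13.2/9792.2) = -1.24691…

-1.247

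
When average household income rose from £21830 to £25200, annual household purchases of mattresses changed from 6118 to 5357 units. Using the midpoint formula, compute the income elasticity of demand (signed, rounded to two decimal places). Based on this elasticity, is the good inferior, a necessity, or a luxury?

%ΔQ = (5357 − 6118)/[( 6118 + 5357)/2] = -761/5737.5 = -0.132636…
%ΔIncome = (25200 − 21830)/[( 21830 + 25200)/2] = 3370/23515 = 0.143312…
E_income = (-761/5737.5) / (3370/23515) = -0.9255…
E_income < 0 ⇒ inferior good.

-0.93; inferior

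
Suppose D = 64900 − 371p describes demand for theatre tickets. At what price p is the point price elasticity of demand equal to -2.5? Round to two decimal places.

Ed = −371p/(64900 − 371p). Set this equal to -2.5:
371p = 2.5·(64900 − 371p) ⇒ 371p(1 + 2.5) = 2.5·64900
p = 2.5·64900 / (371·3.5) = 124.9518…

124.95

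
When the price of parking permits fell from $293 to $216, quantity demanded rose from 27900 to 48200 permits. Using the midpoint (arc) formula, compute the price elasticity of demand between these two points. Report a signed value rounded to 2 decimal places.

-1.76

%ΔQ = (48200 − 27900) / [(27900 + 48200)/2] = 20300/38050 = 0.533508…
%ΔP = (216 − 293) / [(293 + 216)/2] = -77/254.5 = -0.302554…
Arc Ed = %ΔQ / %ΔP = (20300/38050) / (-77/254.5) = -1.7633…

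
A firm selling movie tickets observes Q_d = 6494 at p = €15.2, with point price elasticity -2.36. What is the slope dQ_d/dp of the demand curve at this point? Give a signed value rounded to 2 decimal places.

-1008.28

Ed = (dQ_d/dp)·(p/Q_d) ⇒ dQ_d/dp = Ed·Q_d/p = (-2.36)·6494/15.2 = -1008.2789…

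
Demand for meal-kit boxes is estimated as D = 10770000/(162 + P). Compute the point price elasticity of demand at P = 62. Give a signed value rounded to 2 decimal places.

-0.28

dD/dP = −10770000/(162 + P)² = -214.644. At P = 62, D = 48080.4.
Ed = (dD/dP)·(P/D) = (-214.644) × (62/48080.4) = -0.2767…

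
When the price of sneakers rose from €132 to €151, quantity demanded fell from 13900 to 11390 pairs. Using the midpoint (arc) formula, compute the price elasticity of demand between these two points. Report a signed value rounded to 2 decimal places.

%ΔQ = (11390 − 13900) / [(13900 + 11390)/2] = -2510/12645 = -0.198497…
%ΔP = (151 − 132) / [(132 + 151)/2] = 19/141.5 = 0.134275…
Arc Ed = %ΔQ / %ΔP = (-2510/12645) / (19/141.5) = -1.4782…

-1.48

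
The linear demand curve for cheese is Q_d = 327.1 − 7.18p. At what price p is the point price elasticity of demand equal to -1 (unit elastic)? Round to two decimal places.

Ed = −7.18p/(327.1 − 7.18p). Set this equal to -1:
7.18p = 1·(327.1 − 7.18p) ⇒ 7.18p(1 + 1) = 1·327.1
p = 1·327.1 / (7.18·2) = 22.7785…

22.78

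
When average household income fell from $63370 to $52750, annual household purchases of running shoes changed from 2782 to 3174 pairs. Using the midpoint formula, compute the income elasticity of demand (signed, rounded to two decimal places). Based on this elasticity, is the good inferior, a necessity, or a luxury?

-0.72; inferior

%ΔQ = (3174 − 2782)/[( 2782 + 3174)/2] = 392/2978 = 0.131631…
%ΔIncome = (52750 − 63370)/[( 63370 + 52750)/2] = -10620/58060 = -0.182914…
E_income = (392/2978) / (-10620/58060) = -0.7196…
E_income < 0 ⇒ inferior good.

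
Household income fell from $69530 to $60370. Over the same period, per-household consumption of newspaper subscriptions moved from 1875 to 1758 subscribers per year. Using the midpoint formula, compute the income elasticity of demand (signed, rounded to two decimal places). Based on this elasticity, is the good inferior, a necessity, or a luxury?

%ΔQ = (1758 − 1875)/[( 1875 + 1758)/2] = -117/1816.5 = -0.064409…
%ΔIncome = (60370 − 69530)/[( 69530 + 60370)/2] = -9160/64950 = -0.141031…
E_income = (-117/1816.5) / (-9160/64950) = 0.4567…
0 < E_income < 1 ⇒ normal good, necessity.

0.46; necessity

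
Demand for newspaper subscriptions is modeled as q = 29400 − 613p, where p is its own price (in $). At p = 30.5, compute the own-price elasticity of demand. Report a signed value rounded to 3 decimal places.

-1.747

At the given values, q = 29400 − 613(30.5) = 10703.5.
∂q/∂p = −613.
E = (-613) × (30.5/10703.5) = -1.74676…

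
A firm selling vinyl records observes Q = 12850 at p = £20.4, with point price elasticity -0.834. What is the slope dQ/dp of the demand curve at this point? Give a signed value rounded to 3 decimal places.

Ed = (dQ/dp)·(p/Q) ⇒ dQ/dp = Ed·Q/p = (-0.834)·12850/20.4 = -525.33823…

-525.338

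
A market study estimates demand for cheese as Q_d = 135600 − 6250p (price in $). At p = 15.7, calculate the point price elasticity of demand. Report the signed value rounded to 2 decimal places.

dQ_d/dp = −6250. At p = 15.7, Q_d = 135600 − 6250(15.7) = 37475.
Ed = (dQ_d/dp)·(p/Q_d) = −6250 × (15.7/37475) = -2.6184…

-2.62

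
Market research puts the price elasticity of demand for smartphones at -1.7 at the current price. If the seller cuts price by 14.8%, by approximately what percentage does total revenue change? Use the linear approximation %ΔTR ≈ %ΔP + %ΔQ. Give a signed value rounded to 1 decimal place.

%ΔQ ≈ Ed × %ΔP = (-1.7) × (-14.8%) = +25.1600%
%ΔTR ≈ %ΔP + %ΔQ = (-14.8%) + (+25.1600%) = +10.3600%

+10.4%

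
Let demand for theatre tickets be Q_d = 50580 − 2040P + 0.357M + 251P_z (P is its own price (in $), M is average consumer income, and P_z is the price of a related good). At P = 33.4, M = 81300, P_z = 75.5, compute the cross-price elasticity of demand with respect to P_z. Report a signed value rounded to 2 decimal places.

0.62

At the given values, Q_d = 50580 − 2040(33.4) + 0.357(81300) + 251(75.5) = 30418.6.
∂Q_d/∂P_z = 251.
E = (251) × (75.5/30418.6) = 0.6229…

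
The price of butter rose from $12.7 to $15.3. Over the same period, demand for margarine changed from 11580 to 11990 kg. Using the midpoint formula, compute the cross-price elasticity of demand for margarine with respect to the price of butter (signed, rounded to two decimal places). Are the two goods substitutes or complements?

0.19; substitutes

%ΔQ_{margarine} = (11990 − 11580)/avg = 410/11785 = 0.034789…
%ΔP_{butter} = (15.3 − 12.7)/avg = 2.6/14 = 0.185714…
E_cross = (410/11785) / (2.6/14) = 0.1873…
E_cross > 0 ⇒ the goods are substitutes.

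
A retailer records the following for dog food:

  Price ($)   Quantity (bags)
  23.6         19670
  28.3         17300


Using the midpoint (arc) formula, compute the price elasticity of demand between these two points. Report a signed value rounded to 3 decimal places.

%ΔQ = (17300 − 19670) / [(19670 + 17300)/2] = -2370/18485 = -0.128212…
%ΔP = (28.3 − 23.6) / [(23.6 + 28.3)/2] = 4.7/25.95 = 0.181117…
Arc Ed = %ΔQ / %ΔP = (-2370/18485) / (4.7/25.95) = -0.70789…

-0.708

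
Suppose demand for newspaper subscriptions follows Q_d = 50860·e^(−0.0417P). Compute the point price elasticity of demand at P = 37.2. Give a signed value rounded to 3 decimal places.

dQ_d/dP = −0.0417·Q_d = -449.591. At P = 37.2, Q_d = 10781.6.
Ed = (dQ_d/dP)·(P/Q_d) = (-449.591) × (37.2/10781.6) = -1.55124

-1.551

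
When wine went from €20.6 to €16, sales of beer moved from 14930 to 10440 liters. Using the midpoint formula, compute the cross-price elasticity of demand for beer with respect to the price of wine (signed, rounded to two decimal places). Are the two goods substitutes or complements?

%ΔQ_{beer} = (10440 − 14930)/avg = -4490/12685 = -0.353961…
%ΔP_{wine} = (16 − 20.6)/avg = -4.6/18.3 = -0.251366…
E_cross = (-4490/12685) / (-4.6/18.3) = 1.4081…
E_cross > 0 ⇒ the goods are substitutes.

1.41; substitutes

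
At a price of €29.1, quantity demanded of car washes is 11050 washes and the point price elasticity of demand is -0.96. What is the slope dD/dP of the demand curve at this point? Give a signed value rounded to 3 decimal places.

Ed = (dD/dP)·(P/D) ⇒ dD/dP = Ed·D/P = (-0.96)·11050/29.1 = -364.53608…

-364.536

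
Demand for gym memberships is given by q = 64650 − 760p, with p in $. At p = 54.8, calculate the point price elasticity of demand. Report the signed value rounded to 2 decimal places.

-1.81

dq/dp = −760. At p = 54.8, q = 64650 − 760(54.8) = 23002.
Ed = (dq/dp)·(p/q) = −760 × (54.8/23002) = -1.8106…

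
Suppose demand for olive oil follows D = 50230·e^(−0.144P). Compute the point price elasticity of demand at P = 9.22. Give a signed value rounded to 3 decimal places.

dD/dP = −0.144·D = -1917.44. At P = 9.22, D = 13315.5.
Ed = (dD/dP)·(P/D) = (-1917.44) × (9.22/13315.5) = -1.32768

-1.328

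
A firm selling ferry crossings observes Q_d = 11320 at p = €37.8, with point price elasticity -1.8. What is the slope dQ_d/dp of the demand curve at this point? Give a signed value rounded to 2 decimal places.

Ed = (dQ_d/dp)·(p/Q_d) ⇒ dQ_d/dp = Ed·Q_d/p = (-1.8)·11320/37.8 = -539.0476…

-539.05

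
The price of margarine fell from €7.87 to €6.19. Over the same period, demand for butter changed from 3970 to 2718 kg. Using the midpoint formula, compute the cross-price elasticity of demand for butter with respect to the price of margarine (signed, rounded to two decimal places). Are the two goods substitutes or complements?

1.57; substitutes

%ΔQ_{butter} = (2718 − 3970)/avg = -1252/3344 = -0.374401…
%ΔP_{margarine} = (6.19 − 7.87)/avg = -1.68/7.03 = -0.238975…
E_cross = (-1252/3344) / (-1.68/7.03) = 1.5666…
E_cross > 0 ⇒ the goods are substitutes.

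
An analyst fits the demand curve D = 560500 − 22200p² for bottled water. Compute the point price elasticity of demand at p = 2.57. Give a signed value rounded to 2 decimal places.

-0.71

dD/dp = −2·22200·p = -114108. At p = 2.57, D = 413871.22.
Ed = (dD/dp)·(p/D) = (-114108) × (2.57/413871.22) = -0.7085…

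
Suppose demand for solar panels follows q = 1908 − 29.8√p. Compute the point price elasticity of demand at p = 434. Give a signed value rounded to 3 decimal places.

dq/dp = −29.8/(2√p) = -0.715223. At p = 434, q = 1287.19.
Ed = (dq/dp)·(p/q) = (-0.715223) × (434/1287.19) = -0.24115…

-0.241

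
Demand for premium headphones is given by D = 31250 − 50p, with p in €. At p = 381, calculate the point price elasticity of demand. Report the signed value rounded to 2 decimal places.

dD/dp = −50. At p = 381, D = 31250 − 50(381) = 12200.
Ed = (dD/dp)·(p/D) = −50 × (381/12200) = -1.5614…

-1.56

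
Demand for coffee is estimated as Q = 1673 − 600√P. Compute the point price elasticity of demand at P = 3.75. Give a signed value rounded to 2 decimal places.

-1.14

dQ/dP = −600/(2√P) = -154.919. At P = 3.75, Q = 511.105.
Ed = (dQ/dP)·(P/Q) = (-154.919) × (3.75/511.105) = -1.1366…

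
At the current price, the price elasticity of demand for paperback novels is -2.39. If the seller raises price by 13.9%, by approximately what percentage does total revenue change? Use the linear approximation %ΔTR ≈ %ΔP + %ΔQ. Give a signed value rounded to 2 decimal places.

-19.32%

%ΔQ ≈ Ed × %ΔP = (-2.39) × (+13.9%) = -33.2210%
%ΔTR ≈ %ΔP + %ΔQ = (+13.9%) + (-33.2210%) = -19.3210%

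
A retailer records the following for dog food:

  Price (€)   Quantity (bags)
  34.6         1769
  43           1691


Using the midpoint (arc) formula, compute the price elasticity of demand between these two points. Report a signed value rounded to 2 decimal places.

-0.21

%ΔQ = (1691 − 1769) / [(1769 + 1691)/2] = -78/1730 = -0.045086…
%ΔP = (43 − 34.6) / [(34.6 + 43)/2] = 8.4/38.8 = 0.216494…
Arc Ed = %ΔQ / %ΔP = (-78/1730) / (8.4/38.8) = -0.2082…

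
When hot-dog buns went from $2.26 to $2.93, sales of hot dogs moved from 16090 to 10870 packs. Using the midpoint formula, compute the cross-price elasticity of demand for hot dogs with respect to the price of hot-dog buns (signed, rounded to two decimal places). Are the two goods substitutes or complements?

-1.50; complements

%ΔQ_{hot dogs} = (10870 − 16090)/avg = -5220/13480 = -0.387240…
%ΔP_{hot-dog buns} = (2.93 − 2.26)/avg = 0.67/2.595 = 0.258188…
E_cross = (-5220/13480) / (0.67/2.595) = -1.4998…
E_cross < 0 ⇒ the goods are complements.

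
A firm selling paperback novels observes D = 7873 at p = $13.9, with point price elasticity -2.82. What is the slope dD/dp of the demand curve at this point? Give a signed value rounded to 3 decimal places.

-1597.256

Ed = (dD/dp)·(p/D) ⇒ dD/dp = Ed·D/p = (-2.82)·7873/13.9 = -1597.25611…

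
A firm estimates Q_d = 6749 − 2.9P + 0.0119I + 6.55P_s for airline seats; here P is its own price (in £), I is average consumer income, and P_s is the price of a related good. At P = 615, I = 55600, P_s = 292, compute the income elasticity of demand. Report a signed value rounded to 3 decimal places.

At the given values, Q_d = 6749 − 2.9(615) + 0.0119(55600) + 6.55(292) = 7539.74.
∂Q_d/∂I = 0.0119.
E = (0.0119) × (55600/7539.74) = 0.08775…

0.088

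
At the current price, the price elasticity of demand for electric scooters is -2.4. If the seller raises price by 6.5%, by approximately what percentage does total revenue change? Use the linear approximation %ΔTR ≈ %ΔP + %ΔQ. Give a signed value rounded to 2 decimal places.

-9.10%

%ΔQ ≈ Ed × %ΔP = (-2.4) × (+6.5%) = -15.6000%
%ΔTR ≈ %ΔP + %ΔQ = (+6.5%) + (-15.6000%) = -9.1000%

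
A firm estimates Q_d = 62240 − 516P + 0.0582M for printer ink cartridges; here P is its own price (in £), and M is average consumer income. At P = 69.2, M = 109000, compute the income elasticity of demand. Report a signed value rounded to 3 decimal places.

0.193

At the given values, Q_d = 62240 − 516(69.2) + 0.0582(109000) = 32876.6.
∂Q_d/∂M = 0.0582.
E = (0.0582) × (109000/32876.6) = 0.19295…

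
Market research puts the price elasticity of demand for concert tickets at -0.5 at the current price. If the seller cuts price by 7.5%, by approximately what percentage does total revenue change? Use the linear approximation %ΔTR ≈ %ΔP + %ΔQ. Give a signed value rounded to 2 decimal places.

%ΔQ ≈ Ed × %ΔP = (-0.5) × (-7.5%) = +3.7500%
%ΔTR ≈ %ΔP + %ΔQ = (-7.5%) + (+3.7500%) = -3.7500%

-3.75%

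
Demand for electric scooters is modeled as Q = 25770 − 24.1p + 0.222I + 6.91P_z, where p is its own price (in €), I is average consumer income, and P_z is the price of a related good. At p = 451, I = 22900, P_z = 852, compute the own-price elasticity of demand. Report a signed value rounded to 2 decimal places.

At the given values, Q = 25770 − 24.1(451) + 0.222(22900) + 6.91(852) = 25872.02.
∂Q/∂p = −24.1.
E = (-24.1) × (451/25872.02) = -0.4201…

-0.42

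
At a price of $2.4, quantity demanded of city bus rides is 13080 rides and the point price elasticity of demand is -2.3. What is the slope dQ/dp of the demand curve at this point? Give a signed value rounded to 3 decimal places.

Ed = (dQ/dp)·(p/Q) ⇒ dQ/dp = Ed·Q/p = (-2.3)·13080/2.4 = -12535

-12535.000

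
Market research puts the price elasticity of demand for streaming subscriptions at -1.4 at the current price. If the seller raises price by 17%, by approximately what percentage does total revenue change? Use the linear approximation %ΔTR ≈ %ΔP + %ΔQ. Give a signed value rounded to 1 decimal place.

%ΔQ ≈ Ed × %ΔP = (-1.4) × (+17%) = -23.8000%
%ΔTR ≈ %ΔP + %ΔQ = (+17%) + (-23.8000%) = -6.8000%

-6.8%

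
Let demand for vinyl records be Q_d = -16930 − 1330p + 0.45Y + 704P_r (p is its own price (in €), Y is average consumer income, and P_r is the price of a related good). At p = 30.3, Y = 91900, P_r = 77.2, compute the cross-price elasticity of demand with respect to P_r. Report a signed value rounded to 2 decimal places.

At the given values, Q_d = -16930 − 1330(30.3) + 0.45(91900) + 704(77.2) = 38474.8.
∂Q_d/∂P_r = 704.
E = (704) × (77.2/38474.8) = 1.4125…

1.41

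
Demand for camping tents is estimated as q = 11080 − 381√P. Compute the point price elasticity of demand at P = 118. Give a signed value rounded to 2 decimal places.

-0.30

dq/dP = −381/(2√P) = -17.5369. At P = 118, q = 6941.28.
Ed = (dq/dP)·(P/q) = (-17.5369) × (118/6941.28) = -0.2981…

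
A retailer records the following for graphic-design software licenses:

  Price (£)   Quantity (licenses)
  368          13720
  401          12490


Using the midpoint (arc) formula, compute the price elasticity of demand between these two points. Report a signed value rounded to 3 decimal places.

%ΔQ = (12490 − 13720) / [(13720 + 12490)/2] = -1230/13105 = -0.093857…
%ΔP = (401 − 368) / [(368 + 401)/2] = 33/384.5 = 0.085825…
Arc Ed = %ΔQ / %ΔP = (-1230/13105) / (33/384.5) = -1.09357…

-1.094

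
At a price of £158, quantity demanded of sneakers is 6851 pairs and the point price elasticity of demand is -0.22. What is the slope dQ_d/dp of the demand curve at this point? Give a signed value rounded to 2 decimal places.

Ed = (dQ_d/dp)·(p/Q_d) ⇒ dQ_d/dp = Ed·Q_d/p = (-0.22)·6851/158 = -9.5393…

-9.54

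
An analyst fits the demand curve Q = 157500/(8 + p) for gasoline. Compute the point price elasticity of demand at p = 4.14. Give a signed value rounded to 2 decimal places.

dQ/dp = −157500/(8 + p)² = -1068.67. At p = 4.14, Q = 12973.6.
Ed = (dQ/dp)·(p/Q) = (-1068.67) × (4.14/12973.6) = -0.3410…

-0.34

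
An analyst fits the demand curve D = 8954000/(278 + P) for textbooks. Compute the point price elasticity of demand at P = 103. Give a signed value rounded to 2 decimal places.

dD/dP = −8954000/(278 + P)² = -61.6832. At P = 103, D = 23501.3.
Ed = (dD/dP)·(P/D) = (-61.6832) × (103/23501.3) = -0.2703…

-0.27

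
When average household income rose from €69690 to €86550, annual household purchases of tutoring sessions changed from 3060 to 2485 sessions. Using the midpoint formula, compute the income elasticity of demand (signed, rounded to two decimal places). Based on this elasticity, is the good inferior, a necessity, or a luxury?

-0.96; inferior

%ΔQ = (2485 − 3060)/[( 3060 + 2485)/2] = -575/2772.5 = -0.207394…
%ΔIncome = (86550 − 69690)/[( 69690 + 86550)/2] = 16860/78120 = 0.215821…
E_income = (-575/2772.5) / (16860/78120) = -0.9609…
E_income < 0 ⇒ inferior good.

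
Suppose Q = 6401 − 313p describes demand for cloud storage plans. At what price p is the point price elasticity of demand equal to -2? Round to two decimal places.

13.63

Ed = −313p/(6401 − 313p). Set this equal to -2:
313p = 2·(6401 − 313p) ⇒ 313p(1 + 2) = 2·6401
p = 2·6401 / (313·3) = 13.6336…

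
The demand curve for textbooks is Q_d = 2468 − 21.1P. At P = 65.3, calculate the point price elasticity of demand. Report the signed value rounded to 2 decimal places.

dQ_d/dP = −21.1. At P = 65.3, Q_d = 2468 − 21.1(65.3) = 1090.17.
Ed = (dQ_d/dP)·(P/Q_d) = −21.1 × (65.3/1090.17) = -1.2638…

-1.26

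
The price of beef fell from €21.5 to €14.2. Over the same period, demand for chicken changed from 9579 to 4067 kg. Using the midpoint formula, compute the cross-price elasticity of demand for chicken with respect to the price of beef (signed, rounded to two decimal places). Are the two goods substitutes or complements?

1.98; substitutes

%ΔQ_{chicken} = (4067 − 9579)/avg = -5512/6823 = -0.807855…
%ΔP_{beef} = (14.2 − 21.5)/avg = -7.3/17.85 = -0.408963…
E_cross = (-5512/6823) / (-7.3/17.85) = 1.9753…
E_cross > 0 ⇒ the goods are substitutes.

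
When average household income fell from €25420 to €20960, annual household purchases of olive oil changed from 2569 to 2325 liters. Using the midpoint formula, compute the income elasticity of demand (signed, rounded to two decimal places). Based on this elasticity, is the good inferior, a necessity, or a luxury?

%ΔQ = (2325 − 2569)/[( 2569 + 2325)/2] = -244/2447 = -0.099713…
%ΔIncome = (20960 − 25420)/[( 25420 + 20960)/2] = -4460/23190 = -0.192324…
E_income = (-244/2447) / (-4460/23190) = 0.5184…
0 < E_income < 1 ⇒ normal good, necessity.

0.52; necessity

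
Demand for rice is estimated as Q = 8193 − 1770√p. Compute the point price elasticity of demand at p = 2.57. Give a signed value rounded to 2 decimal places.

dQ/dp = −1770/(2√p) = -552.048. At p = 2.57, Q = 5355.47.
Ed = (dQ/dp)·(p/Q) = (-552.048) × (2.57/5355.47) = -0.2649…

-0.26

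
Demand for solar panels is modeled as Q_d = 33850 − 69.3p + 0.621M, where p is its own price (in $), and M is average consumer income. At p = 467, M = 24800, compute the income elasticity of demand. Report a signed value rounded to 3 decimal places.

0.912

At the given values, Q_d = 33850 − 69.3(467) + 0.621(24800) = 16887.7.
∂Q_d/∂M = 0.621.
E = (0.621) × (24800/16887.7) = 0.91195…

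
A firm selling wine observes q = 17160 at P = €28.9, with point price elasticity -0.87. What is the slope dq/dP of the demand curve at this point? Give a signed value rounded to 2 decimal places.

-516.58

Ed = (dq/dP)·(P/q) ⇒ dq/dP = Ed·q/P = (-0.87)·17160/28.9 = -516.5813…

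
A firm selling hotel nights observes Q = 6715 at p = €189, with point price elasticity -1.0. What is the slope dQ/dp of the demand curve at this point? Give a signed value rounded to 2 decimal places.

-35.53

Ed = (dQ/dp)·(p/Q) ⇒ dQ/dp = Ed·Q/p = (-1.0)·6715/189 = -35.5291…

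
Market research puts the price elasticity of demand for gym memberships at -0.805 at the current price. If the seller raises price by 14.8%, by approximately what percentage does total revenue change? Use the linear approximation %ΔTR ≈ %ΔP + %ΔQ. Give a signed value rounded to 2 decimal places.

%ΔQ ≈ Ed × %ΔP = (-0.805) × (+14.8%) = -11.9140%
%ΔTR ≈ %ΔP + %ΔQ = (+14.8%) + (-11.9140%) = +2.8860%

+2.89%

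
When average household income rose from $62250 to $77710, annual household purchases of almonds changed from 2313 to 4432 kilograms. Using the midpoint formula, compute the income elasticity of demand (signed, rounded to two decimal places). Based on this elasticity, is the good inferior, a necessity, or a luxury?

%ΔQ = (4432 − 2313)/[( 2313 + 4432)/2] = 2119/3372.5 = 0.628317…
%ΔIncome = (77710 − 62250)/[( 62250 + 77710)/2] = 15460/69980 = 0.220920…
E_income = (2119/3372.5) / (15460/69980) = 2.8440…
E_income > 1 ⇒ normal good, luxury.

2.84; luxury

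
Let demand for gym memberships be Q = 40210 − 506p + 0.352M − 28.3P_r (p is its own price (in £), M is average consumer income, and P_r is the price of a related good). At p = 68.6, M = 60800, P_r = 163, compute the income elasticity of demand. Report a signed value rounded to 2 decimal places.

At the given values, Q = 40210 − 506(68.6) + 0.352(60800) − 28.3(163) = 22287.1.
∂Q/∂M = 0.352.
E = (0.352) × (60800/22287.1) = 0.9602…

0.96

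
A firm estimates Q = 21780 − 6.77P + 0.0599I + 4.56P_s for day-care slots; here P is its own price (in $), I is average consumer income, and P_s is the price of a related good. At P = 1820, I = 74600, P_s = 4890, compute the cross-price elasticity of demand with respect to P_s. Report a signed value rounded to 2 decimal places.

0.62

At the given values, Q = 21780 − 6.77(1820) + 0.0599(74600) + 4.56(4890) = 36225.54.
∂Q/∂P_s = 4.56.
E = (4.56) × (4890/36225.54) = 0.6155…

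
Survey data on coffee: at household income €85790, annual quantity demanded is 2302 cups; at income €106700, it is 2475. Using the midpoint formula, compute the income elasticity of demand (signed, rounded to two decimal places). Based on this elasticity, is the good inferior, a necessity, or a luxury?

%ΔQ = (2475 − 2302)/[( 2302 + 2475)/2] = 173/2388.5 = 0.072430…
%ΔIncome = (106700 − 85790)/[( 85790 + 106700)/2] = 20910/96245 = 0.217258…
E_income = (173/2388.5) / (20910/96245) = 0.3333…
0 < E_income < 1 ⇒ normal good, necessity.

0.33; necessity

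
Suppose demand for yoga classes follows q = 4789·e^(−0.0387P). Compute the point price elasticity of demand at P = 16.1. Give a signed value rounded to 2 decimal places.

-0.62

dq/dP = −0.0387·q = -99.3939. At P = 16.1, q = 2568.32.
Ed = (dq/dP)·(P/q) = (-99.3939) × (16.1/2568.32) = -0.6230…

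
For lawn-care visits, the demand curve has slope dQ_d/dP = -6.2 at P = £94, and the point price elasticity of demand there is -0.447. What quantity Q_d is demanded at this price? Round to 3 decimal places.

1303.803

Ed = (dQ_d/dP)·(P/Q_d) ⇒ Q_d = (dQ_d/dP)·P/Ed = (-6.2)·94/(-0.447) = 1303.80313…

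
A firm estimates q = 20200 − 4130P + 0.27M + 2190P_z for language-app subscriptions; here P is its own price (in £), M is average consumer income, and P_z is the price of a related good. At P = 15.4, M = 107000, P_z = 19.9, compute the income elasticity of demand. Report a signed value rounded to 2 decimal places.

0.99

At the given values, q = 20200 − 4130(15.4) + 0.27(107000) + 2190(19.9) = 29069.
∂q/∂M = 0.27.
E = (0.27) × (107000/29069) = 0.9938…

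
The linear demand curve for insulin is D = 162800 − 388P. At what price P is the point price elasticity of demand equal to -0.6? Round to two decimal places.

157.35

Ed = −388P/(162800 − 388P). Set this equal to -0.6:
388P = 0.6·(162800 − 388P) ⇒ 388P(1 + 0.6) = 0.6·162800
P = 0.6·162800 / (388·1.6) = 157.3453…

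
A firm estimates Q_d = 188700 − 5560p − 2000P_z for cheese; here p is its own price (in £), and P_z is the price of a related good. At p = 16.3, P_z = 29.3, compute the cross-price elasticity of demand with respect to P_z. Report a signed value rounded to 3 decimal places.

-1.485

At the given values, Q_d = 188700 − 5560(16.3) − 2000(29.3) = 39472.
∂Q_d/∂P_z = -2000.
E = (-2000) × (29.3/39472) = -1.48459…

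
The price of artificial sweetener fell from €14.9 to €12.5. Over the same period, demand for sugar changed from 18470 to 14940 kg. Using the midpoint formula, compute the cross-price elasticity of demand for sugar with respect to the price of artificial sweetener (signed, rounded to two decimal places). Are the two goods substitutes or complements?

%ΔQ_{sugar} = (14940 − 18470)/avg = -3530/16705 = -0.211313…
%ΔP_{artificial sweetener} = (12.5 − 14.9)/avg = -2.4/13.7 = -0.175182…
E_cross = (-3530/16705) / (-2.4/13.7) = 1.2062…
E_cross > 0 ⇒ the goods are substitutes.

1.21; substitutes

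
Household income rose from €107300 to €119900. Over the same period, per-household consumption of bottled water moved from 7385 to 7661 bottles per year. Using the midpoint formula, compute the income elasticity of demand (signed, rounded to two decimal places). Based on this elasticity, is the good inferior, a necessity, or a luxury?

0.33; necessity

%ΔQ = (7661 − 7385)/[( 7385 + 7661)/2] = 276/7523 = 0.036687…
%ΔIncome = (119900 − 107300)/[( 107300 + 119900)/2] = 12600/113600 = 0.110915…
E_income = (276/7523) / (12600/113600) = 0.3307…
0 < E_income < 1 ⇒ normal good, necessity.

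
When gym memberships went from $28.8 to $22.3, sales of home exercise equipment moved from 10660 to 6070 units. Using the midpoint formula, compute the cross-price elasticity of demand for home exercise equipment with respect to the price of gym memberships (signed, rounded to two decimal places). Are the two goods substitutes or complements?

%ΔQ_{home exercise equipment} = (6070 − 10660)/avg = -4590/8365 = -0.548714…
%ΔP_{gym memberships} = (22.3 − 28.8)/avg = -6.5/25.55 = -0.254403…
E_cross = (-4590/8365) / (-6.5/25.55) = 2.1568…
E_cross > 0 ⇒ the goods are substitutes.

2.16; substitutes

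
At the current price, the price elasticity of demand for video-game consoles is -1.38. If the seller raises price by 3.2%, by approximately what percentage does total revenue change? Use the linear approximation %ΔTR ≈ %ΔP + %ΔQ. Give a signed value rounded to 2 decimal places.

%ΔQ ≈ Ed × %ΔP = (-1.38) × (+3.2%) = -4.4160%
%ΔTR ≈ %ΔP + %ΔQ = (+3.2%) + (-4.4160%) = -1.2160%

-1.22%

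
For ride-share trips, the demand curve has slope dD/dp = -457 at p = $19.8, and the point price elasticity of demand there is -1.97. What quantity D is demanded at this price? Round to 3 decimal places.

Ed = (dD/dp)·(p/D) ⇒ D = (dD/dp)·p/Ed = (-457)·19.8/(-1.97) = 4593.19796…

4593.198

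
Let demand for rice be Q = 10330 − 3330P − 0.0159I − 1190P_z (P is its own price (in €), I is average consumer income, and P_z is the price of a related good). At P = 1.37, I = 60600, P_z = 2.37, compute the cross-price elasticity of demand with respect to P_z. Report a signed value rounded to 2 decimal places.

-1.42

At the given values, Q = 10330 − 3330(1.37) − 0.0159(60600) − 1190(2.37) = 1984.06.
∂Q/∂P_z = -1190.
E = (-1190) × (2.37/1984.06) = -1.4214…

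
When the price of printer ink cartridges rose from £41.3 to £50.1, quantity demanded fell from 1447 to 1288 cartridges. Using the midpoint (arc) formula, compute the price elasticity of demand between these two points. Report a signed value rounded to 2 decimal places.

-0.60

%ΔQ = (1288 − 1447) / [(1447 + 1288)/2] = -159/1367.5 = -0.116270…
%ΔP = (50.1 − 41.3) / [(41.3 + 50.1)/2] = 8.8/45.7 = 0.192560…
Arc Ed = %ΔQ / %ΔP = (-159/1367.5) / (8.8/45.7) = -0.6038…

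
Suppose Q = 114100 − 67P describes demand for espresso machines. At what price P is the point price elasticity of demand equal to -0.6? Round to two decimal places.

Ed = −67P/(114100 − 67P). Set this equal to -0.6:
67P = 0.6·(114100 − 67P) ⇒ 67P(1 + 0.6) = 0.6·114100
P = 0.6·114100 / (67·1.6) = 638.6194…

638.62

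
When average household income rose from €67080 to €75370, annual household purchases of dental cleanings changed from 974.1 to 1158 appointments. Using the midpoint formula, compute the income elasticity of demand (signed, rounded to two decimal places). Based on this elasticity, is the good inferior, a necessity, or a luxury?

%ΔQ = (1158 − 974.1)/[( 974.1 + 1158)/2] = 183.9/1066.05 = 0.172505…
%ΔIncome = (75370 − 67080)/[( 67080 + 75370)/2] = 8290/71225 = 0.116391…
E_income = (183.9/1066.05) / (8290/71225) = 1.4821…
E_income > 1 ⇒ normal good, luxury.

1.48; luxury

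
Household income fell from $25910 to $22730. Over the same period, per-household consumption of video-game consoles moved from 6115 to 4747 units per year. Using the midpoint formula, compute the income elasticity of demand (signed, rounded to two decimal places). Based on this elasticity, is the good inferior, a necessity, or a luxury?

1.93; luxury

%ΔQ = (4747 − 6115)/[( 6115 + 4747)/2] = -1368/5431 = -0.251887…
%ΔIncome = (22730 − 25910)/[( 25910 + 22730)/2] = -3180/24320 = -0.130756…
E_income = (-1368/5431) / (-3180/24320) = 1.9263…
E_income > 1 ⇒ normal good, luxury.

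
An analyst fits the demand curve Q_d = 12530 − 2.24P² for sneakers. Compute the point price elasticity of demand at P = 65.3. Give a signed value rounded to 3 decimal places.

-6.414

dQ_d/dP = −2·2.24·P = -292.544. At P = 65.3, Q_d = 2978.4384.
Ed = (dQ_d/dP)·(P/Q_d) = (-292.544) × (65.3/2978.4384) = -6.41380…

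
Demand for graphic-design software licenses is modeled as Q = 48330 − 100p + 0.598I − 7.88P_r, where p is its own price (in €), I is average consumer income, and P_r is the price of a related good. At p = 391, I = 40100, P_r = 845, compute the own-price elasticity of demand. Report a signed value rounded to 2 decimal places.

At the given values, Q = 48330 − 100(391) + 0.598(40100) − 7.88(845) = 26551.2.
∂Q/∂p = −100.
E = (-100) × (391/26551.2) = -1.4726…

-1.47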